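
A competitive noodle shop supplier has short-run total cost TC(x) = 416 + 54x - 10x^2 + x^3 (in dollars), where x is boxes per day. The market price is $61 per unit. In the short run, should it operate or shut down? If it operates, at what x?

Produce at x = 7

Strip out fixed cost: VC = 54x - 10x^2 + x^3. Then AVC = 54 - 10x + x^2 and MC = 54 - 20x + 3x^2.
AVC is minimized where dAVC/dx = -10 + 2x = 0, at x = 5; min AVC = 54 - 10·5 + 5^2 = $29.
Because $61 ≥ $29, revenue can cover variable cost; the firm operates.
P = MC gives -7 - 20x + 3x^2 = 0, with roots -1/3 and 7. Take the larger (rising MC): x* = 7.
Check: AVC at x = 7 is $33 ≤ P, so revenue covers variable cost.
Profit = P·x − TC = 61·7 − 647 = -$220, a loss, but smaller than the $416 fixed cost the firm would lose by shutting down.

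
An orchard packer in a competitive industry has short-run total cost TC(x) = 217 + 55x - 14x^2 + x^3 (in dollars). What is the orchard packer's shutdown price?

The firm shuts down when price falls below the minimum of average variable cost. AVC = VC/x = 55 - 14x + x^2.
dAVC/dx = -14 + 2x = 0 gives x = 7. min AVC = 55 - 14·7 + 7^2 = 6.
For P < $6 the firm produces nothing.

$6 per unit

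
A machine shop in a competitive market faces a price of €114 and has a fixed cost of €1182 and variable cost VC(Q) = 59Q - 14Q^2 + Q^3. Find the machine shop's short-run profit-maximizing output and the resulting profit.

AVC = 59 - 14Q + Q^2 has its minimum €10 at Q = 7; price €114 clears that bar, so the firm operates.
With MC = 59 - 28Q + 3Q^2, P = MC on the upward-sloping part at Q* = 11.
TR = 114·11 = 1254. TC = 1182 + 286 = 1468. Profit = 1254 − 1468 = -€214.
By producing, the firm covers all variable cost plus €968 of fixed cost; shutting down would lose the full €1182.

Profit = -€214 at Q = 11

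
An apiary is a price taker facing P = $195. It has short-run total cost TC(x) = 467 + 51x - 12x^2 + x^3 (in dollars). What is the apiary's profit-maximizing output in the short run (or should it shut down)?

Produce at x = 12

Strip out fixed cost: VC = 51x - 12x^2 + x^3. Then AVC = 51 - 12x + x^2 and MC = 51 - 24x + 3x^2.
AVC is minimized where dAVC/dx = -12 + 2x = 0, at x = 6; min AVC = 51 - 12·6 + 6^2 = $15.
Since P = $195 ≥ min AVC = $15, price covers variable cost and the firm should produce.
P = MC gives -144 - 24x + 3x^2 = 0, with roots -4 and 12. Take the larger (rising MC): x* = 12.
Check: AVC at x = 12 is $51 ≤ P, so revenue covers variable cost.
Profit = P·x − TC = 195·12 − 1079 = $1261.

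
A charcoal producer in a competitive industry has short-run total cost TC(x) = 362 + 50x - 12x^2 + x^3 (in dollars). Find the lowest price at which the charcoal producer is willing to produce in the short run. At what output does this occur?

The firm shuts down when price falls below the minimum of average variable cost. AVC = VC/x = 50 - 12x + x^2.
dAVC/dx = -12 + 2x = 0 gives x = 6. min AVC = 50 - 12·6 + 6^2 = 14.
For P < $14 the firm produces nothing.

$14 per unit, at x = 6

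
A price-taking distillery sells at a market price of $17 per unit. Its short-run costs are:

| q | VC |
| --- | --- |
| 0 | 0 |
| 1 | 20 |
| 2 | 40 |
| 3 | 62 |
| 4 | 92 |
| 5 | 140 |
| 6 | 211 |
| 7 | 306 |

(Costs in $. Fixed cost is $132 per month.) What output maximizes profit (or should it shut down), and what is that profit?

q = 0 (shut down); profit = -$132

Compute π = P·q − TC at each output: q=0: -132; q=1: -135; q=2: -138; q=3: -143; q=4: -156; q=5: -187; q=6: -241; q=7: -319.
Profit is highest at q = 0. Equivalently, the lowest AVC in the table is 20/1 ≈ $20 at q = 1, and P = $17 falls below it — price never covers variable cost, so the firm shuts down and loses only its fixed cost.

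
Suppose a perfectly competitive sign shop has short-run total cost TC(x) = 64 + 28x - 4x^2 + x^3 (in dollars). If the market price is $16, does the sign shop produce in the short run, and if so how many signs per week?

From TC, MC = TC'(x) = 28 - 8x + 3x^2 and AVC = VC/x = 28 - 4x + x^2.
AVC hits its minimum where MC = AVC, at x = 2, giving min AVC = 28 - 4·2 + 2^2 = $24.
Since P = $16 < min AVC = $24, price fails to cover variable cost at any output.
The firm minimizes its loss by shutting down and losing only its fixed cost of $64.

Shut down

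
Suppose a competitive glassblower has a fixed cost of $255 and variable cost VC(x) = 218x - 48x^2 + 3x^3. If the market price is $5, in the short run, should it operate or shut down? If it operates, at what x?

Strip out fixed cost: VC = 218x - 48x^2 + 3x^3. Then AVC = 218 - 48x + 3x^2 and MC = 218 - 96x + 9x^2.
AVC is minimized where dAVC/dx = -48 + 6x = 0, at x = 8; min AVC = 218 - 48·8 + 3·8^2 = $26.
P = $5 lies below min AVC = $26; no output level covers variable cost.
The firm minimizes its loss by shutting down and losing only its fixed cost of $255.

Shut down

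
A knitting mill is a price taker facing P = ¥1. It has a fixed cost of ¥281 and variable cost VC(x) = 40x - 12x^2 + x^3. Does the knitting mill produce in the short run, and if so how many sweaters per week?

Shut down

From TC, MC = TC'(x) = 40 - 24x + 3x^2 and AVC = VC/x = 40 - 12x + x^2.
AVC hits its minimum where MC = AVC, at x = 6, giving min AVC = 40 - 12·6 + 6^2 = ¥4.
P = ¥1 lies below min AVC = ¥4; no output level covers variable cost.
The firm minimizes its loss by shutting down and losing only its fixed cost of ¥281.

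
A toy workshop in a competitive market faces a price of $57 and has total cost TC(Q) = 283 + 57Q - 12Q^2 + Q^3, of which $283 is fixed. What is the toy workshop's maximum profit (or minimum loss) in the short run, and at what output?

AVC = 57 - 12Q + Q^2 has its minimum $21 at Q = 6; price $57 clears that bar, so the firm operates.
With MC = 57 - 24Q + 3Q^2, P = MC on the upward-sloping part at Q* = 8.
TR = 57·8 = 456. TC = 283 + 200 = 483. Profit = 456 − 483 = -$27.
Shutting down would mean losing the fixed cost of $283, so operating at a loss of $27 is better by $256.

Profit = -$27 at Q = 8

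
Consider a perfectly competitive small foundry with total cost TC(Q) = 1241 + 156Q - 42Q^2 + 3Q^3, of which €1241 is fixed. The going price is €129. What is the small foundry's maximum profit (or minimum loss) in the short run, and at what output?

Profit = -€269 at Q = 9

AVC = 156 - 42Q + 3Q^2; min AVC = €9 at Q = 7. Since P = €129 ≥ min AVC, the firm produces.
MC = 156 - 84Q + 9Q^2. Setting P = MC and taking the root on the rising branch gives Q* = 9.
TR = 129·9 = 1161. TC = 1241 + 189 = 1430. Profit = 1161 − 1430 = -€269.
By producing, the firm covers all variable cost plus €972 of fixed cost; shutting down would lose the full €1241.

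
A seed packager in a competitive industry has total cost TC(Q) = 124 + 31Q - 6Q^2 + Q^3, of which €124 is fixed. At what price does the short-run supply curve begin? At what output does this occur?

The firm shuts down when price falls below the minimum of average variable cost. AVC = VC/Q = 31 - 6Q + Q^2.
dAVC/dQ = -6 + 2Q = 0 gives Q = 3. min AVC = 31 - 6·3 + 3^2 = 22.
So the shutdown price is €22.

€22 per unit, at Q = 3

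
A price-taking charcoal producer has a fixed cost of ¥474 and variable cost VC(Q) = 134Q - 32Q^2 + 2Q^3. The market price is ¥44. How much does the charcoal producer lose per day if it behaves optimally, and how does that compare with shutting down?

AVC = 134 - 32Q + 2Q^2; min AVC = ¥6 at Q = 8. Since P = ¥44 ≥ min AVC, the firm produces.
With MC = 134 - 64Q + 6Q^2, P = MC on the upward-sloping part at Q* = 9.
TR = 44·9 = 396. TC = 474 + 72 = 546. Profit = 396 − 546 = -¥150.
By producing, the firm covers all variable cost plus ¥324 of fixed cost; shutting down would lose the full ¥474.

Profit = -¥150 at Q = 9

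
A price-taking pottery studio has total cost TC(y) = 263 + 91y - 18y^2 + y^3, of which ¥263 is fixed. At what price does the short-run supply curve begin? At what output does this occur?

The firm shuts down when price falls below the minimum of average variable cost. AVC = VC/y = 91 - 18y + y^2.
At the minimum of AVC, MC = AVC. MC = 91 - 36y + 3y^2; setting MC = AVC gives 2y^2 - 18y = 0, so y = 9. min AVC = 10.
For P < ¥10 the firm produces nothing.

¥10 per unit, at y = 9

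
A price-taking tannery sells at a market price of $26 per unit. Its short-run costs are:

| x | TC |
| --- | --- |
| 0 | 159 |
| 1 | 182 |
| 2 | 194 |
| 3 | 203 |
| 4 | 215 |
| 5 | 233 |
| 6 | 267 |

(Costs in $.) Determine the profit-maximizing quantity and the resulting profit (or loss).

Compute π = P·x − TC at each output: x=0: -159; x=1: -156; x=2: -142; x=3: -125; x=4: -111; x=5: -103; x=6: -111.
Profit is maximized at x = 5. AVC there is 74/5 = $14.80 ≤ P, so producing beats shutting down (which would give -$159).

x = 5; profit = -$103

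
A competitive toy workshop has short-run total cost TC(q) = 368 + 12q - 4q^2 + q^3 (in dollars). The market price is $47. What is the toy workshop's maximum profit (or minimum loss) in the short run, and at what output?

AVC = 12 - 4q + q^2; min AVC = $8 at q = 2. Since P = $47 ≥ min AVC, the firm produces.
With MC = 12 - 8q + 3q^2, P = MC on the upward-sloping part at q* = 5.
TR = 47·5 = 235. TC = 368 + 85 = 453. Profit = 235 − 453 = -$218.
That loss of $218 beats the $368 the firm would lose by shutting down; producing recovers $150 of fixed cost.

Profit = -$218 at q = 5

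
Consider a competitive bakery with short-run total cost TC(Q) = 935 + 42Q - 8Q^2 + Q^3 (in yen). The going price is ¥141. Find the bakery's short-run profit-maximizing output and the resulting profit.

AVC = 42 - 8Q + Q^2 has its minimum ¥26 at Q = 4; price ¥141 clears that bar, so the firm operates.
MC = 42 - 16Q + 3Q^2. Setting P = MC and taking the root on the rising branch gives Q* = 9.
TR = 141·9 = 1269. TC = 935 + 459 = 1394. Profit = 1269 − 1394 = -¥125.
Shutting down would mean losing the fixed cost of ¥935, so operating at a loss of ¥125 is better by ¥810.

Profit = -¥125 at Q = 9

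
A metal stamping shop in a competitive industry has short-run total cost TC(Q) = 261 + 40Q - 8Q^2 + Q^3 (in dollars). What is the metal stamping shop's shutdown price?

The firm shuts down when price falls below the minimum of average variable cost. AVC = VC/Q = 40 - 8Q + Q^2.
At the minimum of AVC, MC = AVC. MC = 40 - 16Q + 3Q^2; setting MC = AVC gives 2Q^2 - 8Q = 0, so Q = 4. min AVC = 24.
So the shutdown price is $24.

$24 per unit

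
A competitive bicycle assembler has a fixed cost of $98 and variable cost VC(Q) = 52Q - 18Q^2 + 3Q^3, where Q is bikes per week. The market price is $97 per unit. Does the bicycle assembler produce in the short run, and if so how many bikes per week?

Strip out fixed cost: VC = 52Q - 18Q^2 + 3Q^3. Then AVC = 52 - 18Q + 3Q^2 and MC = 52 - 36Q + 9Q^2.
The AVC parabola has its vertex at Q = 18/6 = 3, where AVC = 52 - 18·3 + 3·3^2 = $25.
P = $97 exceeds min AVC = $25, so the firm stays open.
P = MC gives -45 - 36Q + 9Q^2 = 0, with roots -1 and 5. Take the larger (rising MC): Q* = 5.
Check: AVC at Q = 5 is $37 ≤ P, so revenue covers variable cost.
Profit = P·Q − TC = 97·5 − 283 = $202.

Produce at Q = 5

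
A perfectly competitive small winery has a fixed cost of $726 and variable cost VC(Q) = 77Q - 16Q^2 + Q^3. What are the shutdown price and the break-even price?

Shutdown price = $13; break-even price = $88

Shutdown price = min AVC. AVC = 77 - 16Q + Q^2, with vertex at Q = 8 and minimum $13.
ATC = 726/Q + 77 - 16Q + Q^2. Setting dATC/dQ = −726/Q^2 − 16 + 2Q = 0 gives Q = 11 (since 2·11^3 − 16·11^2 = 726).
min ATC = 726/11 + 77 − 16·11 + 11^2 = $88. That is the break-even price.
For $13 ≤ P < $88 the firm produces at a loss; below $13 it shuts down.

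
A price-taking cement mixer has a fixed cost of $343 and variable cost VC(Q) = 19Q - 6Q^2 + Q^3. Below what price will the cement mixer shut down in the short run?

$10 per unit

The firm shuts down when price falls below the minimum of average variable cost. AVC = VC/Q = 19 - 6Q + Q^2.
At the minimum of AVC, MC = AVC. MC = 19 - 12Q + 3Q^2; setting MC = AVC gives 2Q^2 - 6Q = 0, so Q = 3. min AVC = 10.
For P < $10 the firm produces nothing.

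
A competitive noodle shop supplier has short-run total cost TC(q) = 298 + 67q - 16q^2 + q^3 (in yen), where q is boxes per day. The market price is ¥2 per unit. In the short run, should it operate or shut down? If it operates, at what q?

Shut down

Strip out fixed cost: VC = 67q - 16q^2 + q^3. Then AVC = 67 - 16q + q^2 and MC = 67 - 32q + 3q^2.
The AVC parabola has its vertex at q = 16/2 = 8, where AVC = 67 - 16·8 + 8^2 = ¥3.
Since P = ¥2 < min AVC = ¥3, price fails to cover variable cost at any output.
Best response: produce nothing and absorb the ¥298 fixed cost.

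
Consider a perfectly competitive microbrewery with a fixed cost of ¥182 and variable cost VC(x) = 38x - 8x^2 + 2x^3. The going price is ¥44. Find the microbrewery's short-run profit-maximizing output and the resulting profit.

AVC = 38 - 8x + 2x^2 has its minimum ¥30 at x = 2; price ¥44 clears that bar, so the firm operates.
With MC = 38 - 16x + 6x^2, P = MC on the upward-sloping part at x* = 3.
TR = 44·3 = 132. TC = 182 + 96 = 278. Profit = 132 − 278 = -¥146.
Shutting down would mean losing the fixed cost of ¥182, so operating at a loss of ¥146 is better by ¥36.

Profit = -¥146 at x = 3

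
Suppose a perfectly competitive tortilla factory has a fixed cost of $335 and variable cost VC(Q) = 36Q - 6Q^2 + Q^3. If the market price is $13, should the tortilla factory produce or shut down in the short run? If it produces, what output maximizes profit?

Shut down

From TC, MC = TC'(Q) = 36 - 12Q + 3Q^2 and AVC = VC/Q = 36 - 6Q + Q^2.
The AVC parabola has its vertex at Q = 6/2 = 3, where AVC = 36 - 6·3 + 3^2 = $27.
With P < min AVC ($13 < $27), every unit sold adds to the loss.
The firm minimizes its loss by shutting down and losing only its fixed cost of $335.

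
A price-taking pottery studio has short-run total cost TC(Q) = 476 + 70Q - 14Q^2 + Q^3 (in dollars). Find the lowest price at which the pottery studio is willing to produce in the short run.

Short-run supply begins at min AVC. From VC = 70Q - 14Q^2 + Q^3, AVC = 70 - 14Q + Q^2.
At the minimum of AVC, MC = AVC. MC = 70 - 28Q + 3Q^2; setting MC = AVC gives 2Q^2 - 14Q = 0, so Q = 7. min AVC = 21.
So the shutdown price is $21.

$21 per unit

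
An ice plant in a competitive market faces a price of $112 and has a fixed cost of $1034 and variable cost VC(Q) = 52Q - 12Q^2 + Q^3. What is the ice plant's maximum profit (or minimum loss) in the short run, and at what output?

Profit = -$234 at Q = 10

AVC = 52 - 12Q + Q^2; min AVC = $16 at Q = 6. Since P = $112 ≥ min AVC, the firm produces.
With MC = 52 - 24Q + 3Q^2, P = MC on the upward-sloping part at Q* = 10.
TR = 112·10 = 1120. TC = 1034 + 320 = 1354. Profit = 1120 − 1354 = -$234.
That loss of $234 beats the $1034 the firm would lose by shutting down; producing recovers $800 of fixed cost.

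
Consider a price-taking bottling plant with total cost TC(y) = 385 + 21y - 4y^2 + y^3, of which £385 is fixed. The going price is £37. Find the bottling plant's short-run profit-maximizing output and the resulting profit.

AVC = 21 - 4y + y^2; min AVC = £17 at y = 2. Since P = £37 ≥ min AVC, the firm produces.
MC = 21 - 8y + 3y^2. Setting P = MC and taking the root on the rising branch gives y* = 4.
TR = 37·4 = 148. TC = 385 + 84 = 469. Profit = 148 − 469 = -£321.
By producing, the firm covers all variable cost plus £64 of fixed cost; shutting down would lose the full £385.

Profit = -£321 at y = 4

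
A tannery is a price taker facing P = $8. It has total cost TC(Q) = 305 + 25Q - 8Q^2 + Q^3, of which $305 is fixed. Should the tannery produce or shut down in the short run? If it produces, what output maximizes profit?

Shut down

Strip out fixed cost: VC = 25Q - 8Q^2 + Q^3. Then AVC = 25 - 8Q + Q^2 and MC = 25 - 16Q + 3Q^2.
AVC hits its minimum where MC = AVC, at Q = 4, giving min AVC = 25 - 8·4 + 4^2 = $9.
With P < min AVC ($8 < $9), every unit sold adds to the loss.
Shutting down limits the loss to fixed cost, $305.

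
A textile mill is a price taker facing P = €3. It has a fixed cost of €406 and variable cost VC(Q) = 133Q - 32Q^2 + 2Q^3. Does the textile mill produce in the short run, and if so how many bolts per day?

From TC, MC = TC'(Q) = 133 - 64Q + 6Q^2 and AVC = VC/Q = 133 - 32Q + 2Q^2.
AVC hits its minimum where MC = AVC, at Q = 8, giving min AVC = 133 - 32·8 + 2·8^2 = €5.
With P < min AVC (€3 < €5), every unit sold adds to the loss.
Shutting down limits the loss to fixed cost, €406.

Shut down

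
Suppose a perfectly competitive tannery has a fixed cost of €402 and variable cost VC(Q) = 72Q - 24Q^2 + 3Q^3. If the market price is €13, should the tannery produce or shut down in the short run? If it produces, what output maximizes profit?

From TC, MC = TC'(Q) = 72 - 48Q + 9Q^2 and AVC = VC/Q = 72 - 24Q + 3Q^2.
The AVC parabola has its vertex at Q = 24/6 = 4, where AVC = 72 - 24·4 + 3·4^2 = €24.
Since P = €13 < min AVC = €24, price fails to cover variable cost at any output.
Shutting down limits the loss to fixed cost, €402.

Shut down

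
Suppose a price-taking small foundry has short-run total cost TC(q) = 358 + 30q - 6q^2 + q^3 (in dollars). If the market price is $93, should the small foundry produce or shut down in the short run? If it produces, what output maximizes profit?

Variable cost is VC = 30q - 6q^2 + q^3, so AVC = VC/q = 30 - 6q + q^2 and MC = dTC/dq = 30 - 12q + 3q^2.
The AVC parabola has its vertex at q = 6/2 = 3, where AVC = 30 - 6·3 + 3^2 = $21.
P = $93 exceeds min AVC = $21, so the firm stays open.
Solving P = MC: -63 - 12q + 3q^2 = 0 ⇒ q = -3 or 7. On the upward-sloping branch, q* = 7.
Check: AVC at q = 7 is $37 ≤ P, so revenue covers variable cost.
Profit = P·q − TC = 93·7 − 617 = $34.

Produce at q = 7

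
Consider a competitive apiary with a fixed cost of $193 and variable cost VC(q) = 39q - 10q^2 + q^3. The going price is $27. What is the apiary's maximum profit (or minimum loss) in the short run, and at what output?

AVC = 39 - 10q + q^2; min AVC = $14 at q = 5. Since P = $27 ≥ min AVC, the firm produces.
MC = 39 - 20q + 3q^2. Setting P = MC and taking the root on the rising branch gives q* = 6.
TR = 27·6 = 162. TC = 193 + 90 = 283. Profit = 162 − 283 = -$121.
By producing, the firm covers all variable cost plus $72 of fixed cost; shutting down would lose the full $193.

Profit = -$121 at q = 6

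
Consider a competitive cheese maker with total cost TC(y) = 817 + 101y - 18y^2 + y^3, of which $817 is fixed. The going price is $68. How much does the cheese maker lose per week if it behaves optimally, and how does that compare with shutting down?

Profit = -$333 at y = 11

AVC = 101 - 18y + y^2 has its minimum $20 at y = 9; price $68 clears that bar, so the firm operates.
With MC = 101 - 36y + 3y^2, P = MC on the upward-sloping part at y* = 11.
TR = 68·11 = 748. TC = 817 + 264 = 1081. Profit = 748 − 1081 = -$333.
That loss of $333 beats the $817 the firm would lose by shutting down; producing recovers $484 of fixed cost.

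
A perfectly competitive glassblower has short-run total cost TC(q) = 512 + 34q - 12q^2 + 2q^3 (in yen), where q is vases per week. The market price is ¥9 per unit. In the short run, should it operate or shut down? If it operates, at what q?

Variable cost is VC = 34q - 12q^2 + 2q^3, so AVC = VC/q = 34 - 12q + 2q^2 and MC = dTC/dq = 34 - 24q + 6q^2.
The AVC parabola has its vertex at q = 12/4 = 3, where AVC = 34 - 12·3 + 2·3^2 = ¥16.
P = ¥9 lies below min AVC = ¥16; no output level covers variable cost.
Best response: produce nothing and absorb the ¥512 fixed cost.

Shut down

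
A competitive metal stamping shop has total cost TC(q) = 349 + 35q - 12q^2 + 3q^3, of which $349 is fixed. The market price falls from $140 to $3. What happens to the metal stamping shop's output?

MC = 35 - 24q + 9q^2; the shutdown threshold is min AVC = $23 (at q = 2).
At P = $140 ≥ min AVC, set P = MC on the rising branch: q = 5.
At P = $3 < min AVC = $23, price no longer covers variable cost at any output, so the firm shuts down: q = 0.

Output falls from 5 to 0 (the firm shuts down)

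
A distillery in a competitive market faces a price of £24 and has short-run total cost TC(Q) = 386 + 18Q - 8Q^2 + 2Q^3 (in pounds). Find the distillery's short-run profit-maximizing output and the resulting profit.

AVC = 18 - 8Q + 2Q^2; min AVC = £10 at Q = 2. Since P = £24 ≥ min AVC, the firm produces.
MC = 18 - 16Q + 6Q^2. Setting P = MC and taking the root on the rising branch gives Q* = 3.
TR = 24·3 = 72. TC = 386 + 36 = 422. Profit = 72 − 422 = -£350.
By producing, the firm covers all variable cost plus £36 of fixed cost; shutting down would lose the full £386.

Profit = -£350 at Q = 3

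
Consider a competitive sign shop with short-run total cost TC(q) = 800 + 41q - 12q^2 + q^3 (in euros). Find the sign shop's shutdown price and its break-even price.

AVC = 41 - 12q + q^2; minimized at q = 6, giving min AVC = €5. That is the shutdown price.
ATC = 800/q + 41 - 12q + q^2. Setting dATC/dq = −800/q^2 − 12 + 2q = 0 gives q = 10 (since 2·10^3 − 12·10^2 = 800).
min ATC = 800/10 + 41 − 12·10 + 10^2 = €101. That is the break-even price.
For €5 ≤ P < €101 the firm produces at a loss; below €5 it shuts down.

Shutdown price = €5; break-even price = €101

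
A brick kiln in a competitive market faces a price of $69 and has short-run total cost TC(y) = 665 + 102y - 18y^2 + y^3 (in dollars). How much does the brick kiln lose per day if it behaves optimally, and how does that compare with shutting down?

AVC = 102 - 18y + y^2; min AVC = $21 at y = 9. Since P = $69 ≥ min AVC, the firm produces.
With MC = 102 - 36y + 3y^2, P = MC on the upward-sloping part at y* = 11.
TR = 69·11 = 759. TC = 665 + 275 = 940. Profit = 759 − 940 = -$181.
That loss of $181 beats the $665 the firm would lose by shutting down; producing recovers $484 of fixed cost.

Profit = -$181 at y = 11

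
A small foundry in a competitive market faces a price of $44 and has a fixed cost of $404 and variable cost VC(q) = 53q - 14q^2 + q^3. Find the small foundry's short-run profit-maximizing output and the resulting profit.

AVC = 53 - 14q + q^2 has its minimum $4 at q = 7; price $44 clears that bar, so the firm operates.
With MC = 53 - 28q + 3q^2, P = MC on the upward-sloping part at q* = 9.
TR = 44·9 = 396. TC = 404 + 72 = 476. Profit = 396 − 476 = -$80.
That loss of $80 beats the $404 the firm would lose by shutting down; producing recovers $324 of fixed cost.

Profit = -$80 at q = 9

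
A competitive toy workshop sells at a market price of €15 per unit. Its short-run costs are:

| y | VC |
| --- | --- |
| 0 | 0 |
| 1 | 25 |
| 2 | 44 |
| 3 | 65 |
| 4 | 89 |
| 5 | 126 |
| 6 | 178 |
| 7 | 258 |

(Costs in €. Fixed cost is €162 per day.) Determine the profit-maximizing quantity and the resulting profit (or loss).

y = 0 (shut down); profit = -€162

Tabulate TR − TC: y=0: -162; y=1: -172; y=2: -176; y=3: -182; y=4: -191; y=5: -213; y=6: -250; y=7: -315.
Profit is highest at y = 0. Equivalently, the lowest AVC in the table is 65/3 ≈ €21.67 at y = 3, and P = €15 falls below it — price never covers variable cost, so the firm shuts down and loses only its fixed cost.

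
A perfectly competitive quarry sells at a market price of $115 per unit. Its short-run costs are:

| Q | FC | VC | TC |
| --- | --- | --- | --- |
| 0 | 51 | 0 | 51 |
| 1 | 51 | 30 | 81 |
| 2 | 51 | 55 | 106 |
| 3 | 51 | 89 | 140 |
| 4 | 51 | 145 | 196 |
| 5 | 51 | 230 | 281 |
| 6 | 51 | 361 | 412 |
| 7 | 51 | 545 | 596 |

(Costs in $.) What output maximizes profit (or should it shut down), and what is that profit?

Q = 5; profit = $294

Profit at each row (π = 115Q − TC): Q=0: -51; Q=1: 34; Q=2: 124; Q=3: 205; Q=4: 264; Q=5: 294; Q=6: 278; Q=7: 209.
Profit is maximized at Q = 5. AVC there is 230/5 = $46 ≤ P, so producing beats shutting down (which would give -$51).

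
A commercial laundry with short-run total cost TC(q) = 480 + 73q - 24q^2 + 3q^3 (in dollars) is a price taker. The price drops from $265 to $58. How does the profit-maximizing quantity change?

Output falls from 8 to 5

MC = 73 - 48q + 9q^2; the shutdown threshold is min AVC = $25 (at q = 4).
At P = $265 ≥ min AVC, set P = MC on the rising branch: q = 8.
At P = $58 ≥ min AVC, set P = MC: q = 5. The firm stays open but cuts output.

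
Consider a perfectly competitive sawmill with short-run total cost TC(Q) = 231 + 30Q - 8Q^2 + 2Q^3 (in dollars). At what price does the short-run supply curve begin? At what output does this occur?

The shutdown price is the minimum of AVC. VC = 30Q - 8Q^2 + 2Q^3, so AVC = 30 - 8Q + 2Q^2.
At the minimum of AVC, MC = AVC. MC = 30 - 16Q + 6Q^2; setting MC = AVC gives 4Q^2 - 8Q = 0, so Q = 2. min AVC = 22.
The firm shuts down for any P below $22.

$22 per unit, at Q = 2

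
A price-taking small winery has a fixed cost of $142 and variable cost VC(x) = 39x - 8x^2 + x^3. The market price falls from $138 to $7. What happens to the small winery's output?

AVC = 39 - 8x + x^2, minimized at x = 4 where min AVC = $23. MC = 39 - 16x + 3x^2.
At P = $138 ≥ min AVC, set P = MC on the rising branch: x = 9.
At P = $7 < min AVC = $23, price no longer covers variable cost at any output, so the firm shuts down: x = 0.

Output falls from 9 to 0 (the firm shuts down)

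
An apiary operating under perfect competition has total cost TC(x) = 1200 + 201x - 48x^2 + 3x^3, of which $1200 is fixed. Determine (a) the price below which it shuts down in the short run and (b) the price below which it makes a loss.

Shutdown price = $9; break-even price = $141

AVC = 201 - 48x + 3x^2; minimized at x = 8, giving min AVC = $9. That is the shutdown price.
ATC = 1200/x + 201 - 48x + 3x^2. Setting dATC/dx = −1200/x^2 − 48 + 6x = 0 gives x = 10 (since 6·10^3 − 48·10^2 = 1200).
min ATC = 1200/10 + 201 − 48·10 + 3·10^2 = $141. That is the break-even price.
For $9 ≤ P < $141 the firm produces at a loss; below $9 it shuts down.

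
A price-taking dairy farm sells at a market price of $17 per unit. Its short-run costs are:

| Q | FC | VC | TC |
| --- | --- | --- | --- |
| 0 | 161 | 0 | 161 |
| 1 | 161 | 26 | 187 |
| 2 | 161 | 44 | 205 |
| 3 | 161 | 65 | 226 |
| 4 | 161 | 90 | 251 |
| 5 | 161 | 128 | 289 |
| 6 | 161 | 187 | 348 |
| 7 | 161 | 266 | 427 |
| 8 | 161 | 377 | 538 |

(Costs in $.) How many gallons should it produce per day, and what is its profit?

Compute π = P·Q − TC at each output: Q=0: -161; Q=1: -170; Q=2: -171; Q=3: -175; Q=4: -183; Q=5: -204; Q=6: -246; Q=7: -308; Q=8: -402.
Profit is highest at Q = 0. Equivalently, the lowest AVC in the table is 65/3 ≈ $21.67 at Q = 3, and P = $17 falls below it — price never covers variable cost, so the firm shuts down and loses only its fixed cost.

Q = 0 (shut down); profit = -$161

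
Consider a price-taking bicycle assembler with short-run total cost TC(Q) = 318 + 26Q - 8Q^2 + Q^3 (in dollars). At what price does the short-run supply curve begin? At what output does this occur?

Short-run supply begins at min AVC. From VC = 26Q - 8Q^2 + Q^3, AVC = 26 - 8Q + Q^2.
dAVC/dQ = -8 + 2Q = 0 gives Q = 4. min AVC = 26 - 8·4 + 4^2 = 10.
So the shutdown price is $10.

$10 per unit, at Q = 4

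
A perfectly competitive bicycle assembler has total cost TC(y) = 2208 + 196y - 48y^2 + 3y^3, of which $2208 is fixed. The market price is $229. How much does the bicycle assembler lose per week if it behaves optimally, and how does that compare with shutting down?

Profit = -$30 at y = 11

AVC = 196 - 48y + 3y^2; min AVC = $4 at y = 8. Since P = $229 ≥ min AVC, the firm produces.
MC = 196 - 96y + 9y^2. Setting P = MC and taking the root on the rising branch gives y* = 11.
TR = 229·11 = 2519. TC = 2208 + 341 = 2549. Profit = 2519 − 2549 = -$30.
By producing, the firm covers all variable cost plus $2178 of fixed cost; shutting down would lose the full $2208.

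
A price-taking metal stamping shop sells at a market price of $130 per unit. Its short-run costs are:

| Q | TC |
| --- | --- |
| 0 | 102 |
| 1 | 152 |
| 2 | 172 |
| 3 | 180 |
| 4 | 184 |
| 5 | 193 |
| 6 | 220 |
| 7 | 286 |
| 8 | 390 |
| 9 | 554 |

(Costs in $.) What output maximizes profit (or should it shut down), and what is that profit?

Tabulate TR − TC: Q=0: -102; Q=1: -22; Q=2: 88; Q=3: 210; Q=4: 336; Q=5: 457; Q=6: 560; Q=7: 624; Q=8: 650; Q=9: 616.
Profit is maximized at Q = 8. AVC there is 288/8 = $36 ≤ P, so producing beats shutting down (which would give -$102).

Q = 8; profit = $650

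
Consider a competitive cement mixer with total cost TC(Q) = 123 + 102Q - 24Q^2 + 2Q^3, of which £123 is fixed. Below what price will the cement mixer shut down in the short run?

£30 per unit

The firm shuts down when price falls below the minimum of average variable cost. AVC = VC/Q = 102 - 24Q + 2Q^2.
At the minimum of AVC, MC = AVC. MC = 102 - 48Q + 6Q^2; setting MC = AVC gives 4Q^2 - 24Q = 0, so Q = 6. min AVC = 30.
So the shutdown price is £30.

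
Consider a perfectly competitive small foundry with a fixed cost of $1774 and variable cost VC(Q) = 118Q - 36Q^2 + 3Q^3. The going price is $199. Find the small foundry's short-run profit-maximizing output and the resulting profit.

AVC = 118 - 36Q + 3Q^2 has its minimum $10 at Q = 6; price $199 clears that bar, so the firm operates.
MC = 118 - 72Q + 9Q^2. Setting P = MC and taking the root on the rising branch gives Q* = 9.
TR = 199·9 = 1791. TC = 1774 + 333 = 2107. Profit = 1791 − 2107 = -$316.
By producing, the firm covers all variable cost plus $1458 of fixed cost; shutting down would lose the full $1774.

Profit = -$316 at Q = 9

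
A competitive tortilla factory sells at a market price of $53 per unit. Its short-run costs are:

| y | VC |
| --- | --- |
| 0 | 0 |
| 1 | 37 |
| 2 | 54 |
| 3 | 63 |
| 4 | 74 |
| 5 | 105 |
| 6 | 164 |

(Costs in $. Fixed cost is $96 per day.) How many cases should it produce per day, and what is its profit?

y = 5; profit = $64

Tabulate TR − TC: y=0: -96; y=1: -80; y=2: -44; y=3: 0; y=4: 42; y=5: 64; y=6: 58.
Profit is maximized at y = 5. AVC there is 105/5 = $21 ≤ P, so producing beats shutting down (which would give -$96).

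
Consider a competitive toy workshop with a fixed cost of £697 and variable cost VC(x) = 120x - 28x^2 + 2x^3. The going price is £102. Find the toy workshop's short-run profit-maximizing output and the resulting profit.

AVC = 120 - 28x + 2x^2; min AVC = £22 at x = 7. Since P = £102 ≥ min AVC, the firm produces.
With MC = 120 - 56x + 6x^2, P = MC on the upward-sloping part at x* = 9.
TR = 102·9 = 918. TC = 697 + 270 = 967. Profit = 918 − 967 = -£49.
By producing, the firm covers all variable cost plus £648 of fixed cost; shutting down would lose the full £697.

Profit = -£49 at x = 9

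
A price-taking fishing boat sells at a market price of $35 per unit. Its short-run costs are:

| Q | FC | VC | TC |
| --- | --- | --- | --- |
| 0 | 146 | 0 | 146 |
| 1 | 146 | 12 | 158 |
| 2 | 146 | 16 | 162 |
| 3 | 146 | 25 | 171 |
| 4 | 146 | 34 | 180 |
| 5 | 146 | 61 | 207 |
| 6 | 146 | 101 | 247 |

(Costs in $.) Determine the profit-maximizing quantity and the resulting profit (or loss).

Q = 5; profit = -$32

Profit at each row (π = 35Q − TC): Q=0: -146; Q=1: -123; Q=2: -92; Q=3: -66; Q=4: -40; Q=5: -32; Q=6: -37.
Profit is maximized at Q = 5. AVC there is 61/5 = $12.20 ≤ P, so producing beats shutting down (which would give -$146).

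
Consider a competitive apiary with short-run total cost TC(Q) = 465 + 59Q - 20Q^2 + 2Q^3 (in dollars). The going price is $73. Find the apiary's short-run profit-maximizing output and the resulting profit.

Profit = -$73 at Q = 7

AVC = 59 - 20Q + 2Q^2; min AVC = $9 at Q = 5. Since P = $73 ≥ min AVC, the firm produces.
MC = 59 - 40Q + 6Q^2. Setting P = MC and taking the root on the rising branch gives Q* = 7.
TR = 73·7 = 511. TC = 465 + 119 = 584. Profit = 511 − 584 = -$73.
By producing, the firm covers all variable cost plus $392 of fixed cost; shutting down would lose the full $465.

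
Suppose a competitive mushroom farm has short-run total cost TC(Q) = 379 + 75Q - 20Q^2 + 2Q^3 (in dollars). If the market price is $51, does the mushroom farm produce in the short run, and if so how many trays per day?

Strip out fixed cost: VC = 75Q - 20Q^2 + 2Q^3. Then AVC = 75 - 20Q + 2Q^2 and MC = 75 - 40Q + 6Q^2.
The AVC parabola has its vertex at Q = 20/4 = 5, where AVC = 75 - 20·5 + 2·5^2 = $25.
Since P = $51 ≥ min AVC = $25, price covers variable cost and the firm should produce.
Set P = MC: 51 = 75 - 40Q + 6Q^2 → 24 - 40Q + 6Q^2 = 0. The roots are Q = 2/3 and Q = 6; the profit-maximizing output is on the rising part of MC, so Q* = 6.
Check: AVC at Q = 6 is $27 ≤ P, so revenue covers variable cost.
Profit = P·Q − TC = 51·6 − 541 = -$235, a loss, but smaller than the $379 fixed cost the firm would lose by shutting down.

Produce at Q = 6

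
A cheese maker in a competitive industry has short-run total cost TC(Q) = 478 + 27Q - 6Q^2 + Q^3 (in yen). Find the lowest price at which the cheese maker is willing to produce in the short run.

¥18 per unit

The firm shuts down when price falls below the minimum of average variable cost. AVC = VC/Q = 27 - 6Q + Q^2.
dAVC/dQ = -6 + 2Q = 0 gives Q = 3. min AVC = 27 - 6·3 + 3^2 = 18.
The firm shuts down for any P below ¥18.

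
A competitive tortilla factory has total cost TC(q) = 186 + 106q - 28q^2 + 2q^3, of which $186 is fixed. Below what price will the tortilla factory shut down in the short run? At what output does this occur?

$8 per unit, at q = 7

Short-run supply begins at min AVC. From VC = 106q - 28q^2 + 2q^3, AVC = 106 - 28q + 2q^2.
dAVC/dq = -28 + 4q = 0 gives q = 7. min AVC = 106 - 28·7 + 2·7^2 = 8.
So the shutdown price is $8.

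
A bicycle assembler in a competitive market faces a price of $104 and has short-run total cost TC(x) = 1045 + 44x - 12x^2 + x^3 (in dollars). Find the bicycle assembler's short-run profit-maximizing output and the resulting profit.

AVC = 44 - 12x + x^2; min AVC = $8 at x = 6. Since P = $104 ≥ min AVC, the firm produces.
With MC = 44 - 24x + 3x^2, P = MC on the upward-sloping part at x* = 10.
TR = 104·10 = 1040. TC = 1045 + 240 = 1285. Profit = 1040 − 1285 = -$245.
That loss of $245 beats the $1045 the firm would lose by shutting down; producing recovers $800 of fixed cost.

Profit = -$245 at x = 10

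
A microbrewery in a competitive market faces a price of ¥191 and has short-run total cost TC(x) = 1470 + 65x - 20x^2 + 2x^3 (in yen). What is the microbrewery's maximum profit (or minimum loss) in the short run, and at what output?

AVC = 65 - 20x + 2x^2; min AVC = ¥15 at x = 5. Since P = ¥191 ≥ min AVC, the firm produces.
MC = 65 - 40x + 6x^2. Setting P = MC and taking the root on the rising branch gives x* = 9.
TR = 191·9 = 1719. TC = 1470 + 423 = 1893. Profit = 1719 − 1893 = -¥174.
Shutting down would mean losing the fixed cost of ¥1470, so operating at a loss of ¥174 is better by ¥1296.

Profit = -¥174 at x = 9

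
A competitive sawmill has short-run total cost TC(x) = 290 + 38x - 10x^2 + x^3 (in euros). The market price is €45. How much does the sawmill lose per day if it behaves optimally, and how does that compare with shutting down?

Profit = -€94 at x = 7

AVC = 38 - 10x + x^2 has its minimum €13 at x = 5; price €45 clears that bar, so the firm operates.
MC = 38 - 20x + 3x^2. Setting P = MC and taking the root on the rising branch gives x* = 7.
TR = 45·7 = 315. TC = 290 + 119 = 409. Profit = 315 − 409 = -€94.
Shutting down would mean losing the fixed cost of €290, so operating at a loss of €94 is better by €196.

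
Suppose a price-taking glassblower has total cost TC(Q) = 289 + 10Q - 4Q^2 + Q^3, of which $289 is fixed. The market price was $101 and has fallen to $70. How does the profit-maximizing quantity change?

AVC = 10 - 4Q + Q^2, minimized at Q = 2 where min AVC = $6. MC = 10 - 8Q + 3Q^2.
With P = $101 above the shutdown price, P = MC gives Q = 7.
At P = $70 ≥ min AVC, set P = MC: Q = 6. The firm stays open but cuts output.

Output falls from 7 to 6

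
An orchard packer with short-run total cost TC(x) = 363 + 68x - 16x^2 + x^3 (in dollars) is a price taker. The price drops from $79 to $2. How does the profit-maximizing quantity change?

AVC = 68 - 16x + x^2, minimized at x = 8 where min AVC = $4. MC = 68 - 32x + 3x^2.
At P = $79 ≥ min AVC, set P = MC on the rising branch: x = 11.
At P = $2 < min AVC = $4, price no longer covers variable cost at any output, so the firm shuts down: x = 0.

Output falls from 11 to 0 (the firm shuts down)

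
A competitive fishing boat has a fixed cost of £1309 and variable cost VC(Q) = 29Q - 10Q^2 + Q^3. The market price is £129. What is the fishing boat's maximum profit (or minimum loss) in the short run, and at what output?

AVC = 29 - 10Q + Q^2; min AVC = £4 at Q = 5. Since P = £129 ≥ min AVC, the firm produces.
MC = 29 - 20Q + 3Q^2. Setting P = MC and taking the root on the rising branch gives Q* = 10.
TR = 129·10 = 1290. TC = 1309 + 290 = 1599. Profit = 1290 − 1599 = -£309.
That loss of £309 beats the £1309 the firm would lose by shutting down; producing recovers £1000 of fixed cost.

Profit = -£309 at Q = 10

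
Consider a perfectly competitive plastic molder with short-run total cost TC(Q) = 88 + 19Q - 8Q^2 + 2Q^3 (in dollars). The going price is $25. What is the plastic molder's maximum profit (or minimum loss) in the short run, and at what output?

AVC = 19 - 8Q + 2Q^2; min AVC = $11 at Q = 2. Since P = $25 ≥ min AVC, the firm produces.
With MC = 19 - 16Q + 6Q^2, P = MC on the upward-sloping part at Q* = 3.
TR = 25·3 = 75. TC = 88 + 39 = 127. Profit = 75 − 127 = -$52.
That loss of $52 beats the $88 the firm would lose by shutting down; producing recovers $36 of fixed cost.

Profit = -$52 at Q = 3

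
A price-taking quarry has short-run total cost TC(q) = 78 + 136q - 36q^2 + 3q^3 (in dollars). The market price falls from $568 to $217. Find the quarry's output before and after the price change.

AVC = 136 - 36q + 3q^2, minimized at q = 6 where min AVC = $28. MC = 136 - 72q + 9q^2.
With P = $568 above the shutdown price, P = MC gives q = 12.
At P = $217 ≥ min AVC, set P = MC: q = 9. The firm stays open but cuts output.

Output falls from 12 to 9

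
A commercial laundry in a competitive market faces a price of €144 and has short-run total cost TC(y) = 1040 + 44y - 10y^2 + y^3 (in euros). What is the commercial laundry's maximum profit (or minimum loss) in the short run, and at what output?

Profit = -€40 at y = 10

AVC = 44 - 10y + y^2 has its minimum €19 at y = 5; price €144 clears that bar, so the firm operates.
With MC = 44 - 20y + 3y^2, P = MC on the upward-sloping part at y* = 10.
TR = 144·10 = 1440. TC = 1040 + 440 = 1480. Profit = 1440 − 1480 = -€40.
Shutting down would mean losing the fixed cost of €1040, so operating at a loss of €40 is better by €1000.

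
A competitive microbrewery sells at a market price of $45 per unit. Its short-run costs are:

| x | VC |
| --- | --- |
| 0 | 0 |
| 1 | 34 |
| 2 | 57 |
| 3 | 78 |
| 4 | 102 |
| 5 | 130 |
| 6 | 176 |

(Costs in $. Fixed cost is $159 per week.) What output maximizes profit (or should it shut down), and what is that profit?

x = 5; profit = -$64

Profit at each row (π = 45x − TC): x=0: -159; x=1: -148; x=2: -126; x=3: -102; x=4: -81; x=5: -64; x=6: -65.
Profit is maximized at x = 5. AVC there is 130/5 = $26 ≤ P, so producing beats shutting down (which would give -$159).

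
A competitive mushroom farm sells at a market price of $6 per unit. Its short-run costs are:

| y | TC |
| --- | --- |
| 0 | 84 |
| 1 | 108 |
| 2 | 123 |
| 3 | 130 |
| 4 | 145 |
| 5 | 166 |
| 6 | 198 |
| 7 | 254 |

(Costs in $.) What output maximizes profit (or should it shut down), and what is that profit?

y = 0 (shut down); profit = -$84

Compute π = P·y − TC at each output: y=0: -84; y=1: -102; y=2: -111; y=3: -112; y=4: -121; y=5: -136; y=6: -162; y=7: -212.
Profit is highest at y = 0. Equivalently, the lowest AVC in the table is 61/4 ≈ $15.25 at y = 4, and P = $6 falls below it — price never covers variable cost, so the firm shuts down and loses only its fixed cost.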